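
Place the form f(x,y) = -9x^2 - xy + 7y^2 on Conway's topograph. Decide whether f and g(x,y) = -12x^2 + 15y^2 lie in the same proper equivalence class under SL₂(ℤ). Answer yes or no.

D₁ = 253, D₂ = 720
discriminants differ ⇒ not SL₂(ℤ)-equivalent

no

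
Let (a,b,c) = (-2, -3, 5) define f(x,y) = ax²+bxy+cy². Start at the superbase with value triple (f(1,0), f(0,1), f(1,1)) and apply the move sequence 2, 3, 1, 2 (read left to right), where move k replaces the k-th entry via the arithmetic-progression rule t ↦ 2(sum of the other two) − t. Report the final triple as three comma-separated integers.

start (-2,5,0) = (f(1,0),f(0,1),f(1,1))
replace slot 2: 2·((-2)+0) − 5 = -9 → (-2,-9,0)
replace slot 3: 2·((-2)+(-9)) − 0 = -22 → (-2,-9,-22)
replace slot 1: 2·((-9)+(-22)) − (-2) = -60 → (-60,-9,-22)
replace slot 2: 2·((-60)+(-22)) − (-9) = -155 → (-60,-155,-22)

-60,-155,-22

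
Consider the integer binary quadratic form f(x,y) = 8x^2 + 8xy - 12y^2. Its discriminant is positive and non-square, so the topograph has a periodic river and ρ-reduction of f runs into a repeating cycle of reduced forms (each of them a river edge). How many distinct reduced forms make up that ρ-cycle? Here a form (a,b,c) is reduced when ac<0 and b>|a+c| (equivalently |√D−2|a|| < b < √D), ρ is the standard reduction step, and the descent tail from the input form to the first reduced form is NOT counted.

D = 448, ⌊√D⌋ = 21
river: ρ → (-12,16,4)
river: ρ → (4,16,-12)
river: ρ → (-12,8,8)
river: ρ → (8,8,-12)
ρ-cycle length = 4 (tail of 0 descent steps not counted)

4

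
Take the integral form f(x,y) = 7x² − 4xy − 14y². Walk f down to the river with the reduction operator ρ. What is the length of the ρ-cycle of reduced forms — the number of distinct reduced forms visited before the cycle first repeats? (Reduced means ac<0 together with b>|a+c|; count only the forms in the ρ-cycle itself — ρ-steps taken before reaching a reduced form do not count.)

D = 408, ⌊√D⌋ = 20
descent: ρ → (-14,4,7)
descent: ρ → (7,10,-11)  [lands on river]
river: ρ → (-11,12,6)
river: ρ → (6,12,-11)
river: ρ → (-11,10,7)
river: ρ → (7,18,-3)
river: ρ → (-3,18,7)
ρ-cycle length = 6 (tail of 2 descent steps not counted)

6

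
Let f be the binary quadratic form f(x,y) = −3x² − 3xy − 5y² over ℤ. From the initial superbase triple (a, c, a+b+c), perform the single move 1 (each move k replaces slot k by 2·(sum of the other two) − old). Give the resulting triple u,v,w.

start (-3,-5,-11) = (f(1,0),f(0,1),f(1,1))
replace slot 1: 2·((-5)+(-11)) − (-3) = -29 → (-29,-5,-11)

-29,-5,-11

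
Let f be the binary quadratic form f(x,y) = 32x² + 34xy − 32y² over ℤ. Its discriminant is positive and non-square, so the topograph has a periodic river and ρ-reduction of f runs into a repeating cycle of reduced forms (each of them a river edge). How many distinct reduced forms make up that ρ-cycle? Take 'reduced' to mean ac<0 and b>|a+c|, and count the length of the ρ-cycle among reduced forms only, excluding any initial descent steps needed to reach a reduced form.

D = 5252, ⌊√D⌋ = 72
river: ρ → (-32,30,34)
river: ρ → (34,38,-28)
river: ρ → (-28,18,44)
river: ρ → (44,70,-2)
river: ρ → (-2,70,44)
river: ρ → (44,18,-28)
river: ρ → (-28,38,34)
river: ρ → (34,30,-32)
river: ρ → (-32,34,32)
river: ρ → (32,30,-34)
river: ρ → (-34,38,28)
river: ρ → (28,18,-44)
river: ρ → (-44,70,2)
river: ρ → (2,70,-44)
river: ρ → (-44,18,28)
river: ρ → (28,38,-34)
river: ρ → (-34,30,32)
river: ρ → (32,34,-32)
ρ-cycle length = 18 (tail of 0 descent steps not counted)

18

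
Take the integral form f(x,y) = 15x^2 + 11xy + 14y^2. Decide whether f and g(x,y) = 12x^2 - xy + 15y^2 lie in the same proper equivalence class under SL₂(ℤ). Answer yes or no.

D₁ = -719, D₂ = -719
f: flip: (15,11,14)→(14,-11,15)
f: reduced (well bottom): (14,-11,15) with a≤c, −a<b≤a
g: reduced (well bottom): (12,-1,15) with a≤c, −a<b≤a
reduced forms (14, -11, 15) vs (12, -1, 15) ⇒ inequivalent

no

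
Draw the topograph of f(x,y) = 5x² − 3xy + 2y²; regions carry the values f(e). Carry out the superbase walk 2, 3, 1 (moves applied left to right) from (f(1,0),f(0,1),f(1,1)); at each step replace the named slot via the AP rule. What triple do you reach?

start (5,2,4) = (f(1,0),f(0,1),f(1,1))
replace slot 2: 2·(5+4) − 2 = 16 → (5,16,4)
replace slot 3: 2·(5+16) − 4 = 38 → (5,16,38)
replace slot 1: 2·(16+38) − 5 = 103 → (103,16,38)

103,16,38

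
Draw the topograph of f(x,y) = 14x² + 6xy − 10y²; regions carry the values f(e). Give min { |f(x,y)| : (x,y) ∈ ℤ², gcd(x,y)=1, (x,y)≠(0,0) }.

river: ρ → (-10,14,10)
river: ρ → (10,6,-14)
river: ρ → (-14,22,2)
river: ρ → (2,22,-14)
river: ρ → (-14,6,10)
river: ρ → (10,14,-10)
river: ρ → (-10,6,14)
river: ρ → (14,22,-2)
river: ρ → (-2,22,14)
river: ρ → (14,6,-10)
closes: descent 0, river 10
min |a| on river = 2

2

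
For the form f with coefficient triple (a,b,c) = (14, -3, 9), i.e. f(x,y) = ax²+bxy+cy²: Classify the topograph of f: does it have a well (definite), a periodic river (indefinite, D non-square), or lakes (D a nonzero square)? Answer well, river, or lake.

D = b²−4ac = (-3)² − 4·14·9 = -495
D < 0 ⇒ definite ⇒ every region one sign ⇒ single well

well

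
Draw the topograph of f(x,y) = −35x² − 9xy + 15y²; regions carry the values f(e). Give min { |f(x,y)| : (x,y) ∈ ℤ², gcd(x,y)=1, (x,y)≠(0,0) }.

descent: ρ → (15,39,-11)  [lands on river]
river: ρ → (-11,27,33)
river: ρ → (33,39,-5)
river: ρ → (-5,41,25)
river: ρ → (25,9,-21)
river: ρ → (-21,33,13)
river: ρ → (13,45,-3)
river: ρ → (-3,45,13)
river: ρ → (13,33,-21)
river: ρ → (-21,9,25)
river: ρ → (25,41,-5)
river: ρ → (-5,39,33)
river: ρ → (33,27,-11)
river: ρ → (-11,39,15)
river: ρ → (15,21,-29)
river: ρ → (-29,37,7)
river: ρ → (7,33,-39)
river: ρ → (-39,45,1)
river: ρ → (1,45,-39)
river: ρ → (-39,33,7)
river: ρ → (7,37,-29)
river: ρ → (-29,21,15)
closes: descent 1, river 22
min |a| on river = 1

1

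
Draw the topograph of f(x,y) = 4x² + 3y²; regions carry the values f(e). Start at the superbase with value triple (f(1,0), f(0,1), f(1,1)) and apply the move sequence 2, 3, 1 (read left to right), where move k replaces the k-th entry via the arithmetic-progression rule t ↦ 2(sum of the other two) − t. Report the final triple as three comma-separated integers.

start (4,3,7) = (f(1,0),f(0,1),f(1,1))
replace slot 2: 2·(4+7) − 3 = 19 → (4,19,7)
replace slot 3: 2·(4+19) − 7 = 39 → (4,19,39)
replace slot 1: 2·(19+39) − 4 = 112 → (112,19,39)

112,19,39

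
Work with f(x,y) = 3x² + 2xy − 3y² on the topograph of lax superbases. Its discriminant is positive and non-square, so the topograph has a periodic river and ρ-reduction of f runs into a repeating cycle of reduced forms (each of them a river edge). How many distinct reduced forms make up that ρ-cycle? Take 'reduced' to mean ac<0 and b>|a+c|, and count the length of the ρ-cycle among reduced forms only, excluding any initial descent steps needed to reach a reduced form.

D = 40, ⌊√D⌋ = 6
river: ρ → (-3,4,2)
river: ρ → (2,4,-3)
river: ρ → (-3,2,3)
river: ρ → (3,4,-2)
river: ρ → (-2,4,3)
river: ρ → (3,2,-3)
ρ-cycle length = 6 (tail of 0 descent steps not counted)

6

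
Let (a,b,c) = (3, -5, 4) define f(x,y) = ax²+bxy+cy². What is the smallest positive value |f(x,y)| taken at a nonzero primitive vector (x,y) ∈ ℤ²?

translate: b→1 (≡-5 mod 6), so (3,-5,4)→(3,1,2)
flip: (3,1,2)→(2,-1,3)
reduced (well bottom): (2,-1,3) with a≤c, −a<b≤a
well minimum = a = 2

2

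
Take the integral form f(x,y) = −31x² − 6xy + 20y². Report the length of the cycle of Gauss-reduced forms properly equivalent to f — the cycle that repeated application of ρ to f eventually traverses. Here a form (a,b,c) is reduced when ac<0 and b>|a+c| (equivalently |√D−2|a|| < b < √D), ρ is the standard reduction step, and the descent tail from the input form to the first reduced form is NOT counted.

D = 2516, ⌊√D⌋ = 50
descent: ρ → (20,46,-5)  [lands on river]
river: ρ → (-5,44,29)
river: ρ → (29,14,-20)
river: ρ → (-20,26,23)
river: ρ → (23,20,-23)
river: ρ → (-23,26,20)
river: ρ → (20,14,-29)
river: ρ → (-29,44,5)
river: ρ → (5,46,-20)
river: ρ → (-20,34,17)
river: ρ → (17,34,-20)
river: ρ → (-20,46,5)
river: ρ → (5,44,-29)
river: ρ → (-29,14,20)
river: ρ → (20,26,-23)
river: ρ → (-23,20,23)
river: ρ → (23,26,-20)
river: ρ → (-20,14,29)
river: ρ → (29,44,-5)
river: ρ → (-5,46,20)
river: ρ → (20,34,-17)
river: ρ → (-17,34,20)
ρ-cycle length = 22 (tail of 1 descent step not counted)

22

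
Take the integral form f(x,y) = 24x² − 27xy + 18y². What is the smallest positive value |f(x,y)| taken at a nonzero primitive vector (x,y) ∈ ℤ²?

translate: b→21 (≡-27 mod 48), so (24,-27,18)→(24,21,15)
flip: (24,21,15)→(15,-21,24)
translate: b→9 (≡-21 mod 30), so (15,-21,24)→(15,9,18)
reduced (well bottom): (15,9,18) with a≤c, −a<b≤a
well minimum = a = 15

15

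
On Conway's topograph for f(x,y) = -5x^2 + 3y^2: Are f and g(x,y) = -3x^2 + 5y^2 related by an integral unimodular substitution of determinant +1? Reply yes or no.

D₁ = 60, D₂ = 60
river cycle of f (length 2): (3, 6, -2), (-2, 6, 3)
river cycle of g (length 2): (-3, 6, 2), (2, 6, -3)
cycles differ ⇒ inequivalent

no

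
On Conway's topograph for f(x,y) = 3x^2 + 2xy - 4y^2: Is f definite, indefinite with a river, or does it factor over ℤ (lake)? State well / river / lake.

D = b²−4ac = 2² − 4·3·(-4) = 52
D > 0 non-square ⇒ indefinite ⇒ periodic river

river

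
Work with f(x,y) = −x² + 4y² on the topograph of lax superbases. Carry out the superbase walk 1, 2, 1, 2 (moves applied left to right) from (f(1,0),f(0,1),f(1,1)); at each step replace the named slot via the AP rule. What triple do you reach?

start (-1,4,3) = (f(1,0),f(0,1),f(1,1))
replace slot 1: 2·(4+3) − (-1) = 15 → (15,4,3)
replace slot 2: 2·(15+3) − 4 = 32 → (15,32,3)
replace slot 1: 2·(32+3) − 15 = 55 → (55,32,3)
replace slot 2: 2·(55+3) − 32 = 84 → (55,84,3)

55,84,3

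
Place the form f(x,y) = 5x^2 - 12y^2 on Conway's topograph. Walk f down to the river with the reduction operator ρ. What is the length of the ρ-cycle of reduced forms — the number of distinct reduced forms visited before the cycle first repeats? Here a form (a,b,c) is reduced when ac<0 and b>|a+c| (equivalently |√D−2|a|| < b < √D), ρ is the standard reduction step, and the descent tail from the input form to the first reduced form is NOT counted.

D = 240, ⌊√D⌋ = 15
descent: ρ → (-12,0,5)
descent: ρ → (5,10,-7)  [lands on river]
river: ρ → (-7,4,8)
river: ρ → (8,12,-3)
river: ρ → (-3,12,8)
river: ρ → (8,4,-7)
river: ρ → (-7,10,5)
ρ-cycle length = 6 (tail of 2 descent steps not counted)

6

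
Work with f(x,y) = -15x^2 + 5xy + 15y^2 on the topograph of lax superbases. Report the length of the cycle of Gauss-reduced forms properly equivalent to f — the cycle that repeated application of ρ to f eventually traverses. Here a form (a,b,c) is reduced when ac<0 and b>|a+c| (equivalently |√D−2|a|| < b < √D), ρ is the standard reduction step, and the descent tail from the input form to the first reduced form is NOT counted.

D = 925, ⌊√D⌋ = 30
river: ρ → (15,25,-5)
river: ρ → (-5,25,15)
river: ρ → (15,5,-15)
river: ρ → (-15,25,5)
river: ρ → (5,25,-15)
river: ρ → (-15,5,15)
ρ-cycle length = 6 (tail of 0 descent steps not counted)

6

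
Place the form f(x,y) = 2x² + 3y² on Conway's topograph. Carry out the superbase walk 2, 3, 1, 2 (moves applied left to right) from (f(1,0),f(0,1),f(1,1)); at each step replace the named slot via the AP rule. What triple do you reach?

start (2,3,5) = (f(1,0),f(0,1),f(1,1))
replace slot 2: 2·(2+5) − 3 = 11 → (2,11,5)
replace slot 3: 2·(2+11) − 5 = 21 → (2,11,21)
replace slot 1: 2·(11+21) − 2 = 62 → (62,11,21)
replace slot 2: 2·(62+21) − 11 = 155 → (62,155,21)

62,155,21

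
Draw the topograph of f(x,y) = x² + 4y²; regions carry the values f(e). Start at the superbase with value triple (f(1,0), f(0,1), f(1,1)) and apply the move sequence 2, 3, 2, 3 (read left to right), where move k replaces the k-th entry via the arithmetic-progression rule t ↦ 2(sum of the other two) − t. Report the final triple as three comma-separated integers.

start (1,4,5) = (f(1,0),f(0,1),f(1,1))
replace slot 2: 2·(1+5) − 4 = 8 → (1,8,5)
replace slot 3: 2·(1+8) − 5 = 13 → (1,8,13)
replace slot 2: 2·(1+13) − 8 = 20 → (1,20,13)
replace slot 3: 2·(1+20) − 13 = 29 → (1,20,29)

1,20,29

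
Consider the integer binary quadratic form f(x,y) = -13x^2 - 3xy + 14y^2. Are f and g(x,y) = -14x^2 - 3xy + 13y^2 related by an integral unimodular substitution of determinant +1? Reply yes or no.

D₁ = 737, D₂ = 737
river cycle of f (length 18): (14, 3, -13), (-13, 23, 4), (4, 25, -7), (-7, 17, 16), (16, 15, -8), (-8, 17, 14), (14, 11, -11), (-11, 11, 14), (14, 17, -8), (-8, 15, 16), … (8 more)
river cycle of g (length 18): (13, 3, -14), (-14, 25, 2), (2, 27, -1), (-1, 27, 2), (2, 25, -14), (-14, 3, 13), (13, 23, -4), (-4, 25, 7), (7, 17, -16), (-16, 15, 8), … (8 more)
cycles differ ⇒ inequivalent

no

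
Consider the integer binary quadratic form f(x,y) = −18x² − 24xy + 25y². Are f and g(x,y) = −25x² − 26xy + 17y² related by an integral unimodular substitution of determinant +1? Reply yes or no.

D₁ = 2376, D₂ = 2376
river cycle of f (length 10): (25, 24, -18), (-18, 48, 1), (1, 48, -18), (-18, 24, 25), (25, 26, -17), (-17, 42, 9), (9, 48, -2), (-2, 48, 9), (9, 42, -17), (-17, 26, 25)
river cycle of g (length 10): (17, 26, -25), (-25, 24, 18), (18, 48, -1), (-1, 48, 18), (18, 24, -25), (-25, 26, 17), (17, 42, -9), (-9, 48, 2), (2, 48, -9), (-9, 42, 17)
cycles differ ⇒ inequivalent

no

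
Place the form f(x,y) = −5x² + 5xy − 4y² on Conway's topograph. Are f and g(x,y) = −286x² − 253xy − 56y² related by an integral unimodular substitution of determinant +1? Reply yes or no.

D₁ = -55, D₂ = -55
f is negative-definite; reduce −f:
−f: translate: b→5 (≡-5 mod 10), so (5,-5,4)→(5,5,4)
−f: flip: (5,5,4)→(4,-5,5)
−f: translate: b→3 (≡-5 mod 8), so (4,-5,5)→(4,3,4)
−f: reduced (well bottom): (4,3,4) with a≤c, −a<b≤a
flip sign back: reduced form of f is (-4,-3,-4)
g is negative-definite; reduce −g:
−g: flip: (286,253,56)→(56,-253,286)
−g: translate: b→-29 (≡-253 mod 112), so (56,-253,286)→(56,-29,4)
−g: flip: (56,-29,4)→(4,29,56)
−g: translate: b→-3 (≡29 mod 8), so (4,29,56)→(4,-3,4)
−g: flip: (4,-3,4)→(4,3,4)
−g: reduced (well bottom): (4,3,4) with a≤c, −a<b≤a
flip sign back: reduced form of g is (-4,-3,-4)
reduced forms (-4, -3, -4) vs (-4, -3, -4) ⇒ equivalent

yes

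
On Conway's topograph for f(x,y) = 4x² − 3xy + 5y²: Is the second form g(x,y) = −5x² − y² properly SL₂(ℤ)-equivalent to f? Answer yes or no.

D₁ = -71, D₂ = -20
discriminants differ ⇒ not SL₂(ℤ)-equivalent

no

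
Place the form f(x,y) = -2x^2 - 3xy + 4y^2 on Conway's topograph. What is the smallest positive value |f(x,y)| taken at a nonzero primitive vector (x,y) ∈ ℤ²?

descent: ρ → (4,3,-2)  [lands on river]
river: ρ → (-2,5,2)
river: ρ → (2,3,-4)
river: ρ → (-4,5,1)
river: ρ → (1,5,-4)
river: ρ → (-4,3,2)
river: ρ → (2,5,-2)
river: ρ → (-2,3,4)
river: ρ → (4,5,-1)
river: ρ → (-1,5,4)
closes: descent 1, river 10
min |a| on river = 1

1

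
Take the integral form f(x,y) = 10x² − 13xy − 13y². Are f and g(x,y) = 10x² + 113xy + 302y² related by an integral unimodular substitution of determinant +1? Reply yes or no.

D₁ = 689, D₂ = 689
river cycle of f (length 6): (-13, 13, 10), (10, 7, -16), (-16, 25, 1), (1, 25, -16), (-16, 7, 10), (10, 13, -13)
river cycle of g (length 6): (10, 13, -13), (-13, 13, 10), (10, 7, -16), (-16, 25, 1), (1, 25, -16), (-16, 7, 10)
cycles coincide ⇒ equivalent

yes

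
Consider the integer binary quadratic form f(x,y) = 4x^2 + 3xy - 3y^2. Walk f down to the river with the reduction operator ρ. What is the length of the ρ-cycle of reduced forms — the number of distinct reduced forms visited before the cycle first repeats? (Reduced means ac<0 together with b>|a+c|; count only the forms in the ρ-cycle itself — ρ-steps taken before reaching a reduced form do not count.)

D = 57, ⌊√D⌋ = 7
river: ρ → (-3,3,4)
river: ρ → (4,5,-2)
river: ρ → (-2,7,1)
river: ρ → (1,7,-2)
river: ρ → (-2,5,4)
river: ρ → (4,3,-3)
ρ-cycle length = 6 (tail of 0 descent steps not counted)

6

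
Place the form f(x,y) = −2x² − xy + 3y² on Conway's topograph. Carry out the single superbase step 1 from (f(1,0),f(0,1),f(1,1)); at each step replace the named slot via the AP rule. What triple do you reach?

start (-2,3,0) = (f(1,0),f(0,1),f(1,1))
replace slot 1: 2·(3+0) − (-2) = 8 → (8,3,0)

8,3,0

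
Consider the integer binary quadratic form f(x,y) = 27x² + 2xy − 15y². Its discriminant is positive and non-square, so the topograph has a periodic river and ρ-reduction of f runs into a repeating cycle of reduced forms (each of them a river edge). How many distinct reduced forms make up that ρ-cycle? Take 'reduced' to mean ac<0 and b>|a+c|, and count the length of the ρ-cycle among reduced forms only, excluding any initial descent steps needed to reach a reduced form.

D = 1624, ⌊√D⌋ = 40
descent: ρ → (-15,28,14)  [lands on river]
river: ρ → (14,28,-15)
river: ρ → (-15,32,10)
river: ρ → (10,28,-21)
river: ρ → (-21,14,17)
river: ρ → (17,20,-18)
river: ρ → (-18,16,19)
river: ρ → (19,22,-15)
river: ρ → (-15,38,3)
river: ρ → (3,40,-2)
river: ρ → (-2,40,3)
river: ρ → (3,38,-15)
river: ρ → (-15,22,19)
river: ρ → (19,16,-18)
river: ρ → (-18,20,17)
river: ρ → (17,14,-21)
river: ρ → (-21,28,10)
river: ρ → (10,32,-15)
ρ-cycle length = 18 (tail of 1 descent step not counted)

18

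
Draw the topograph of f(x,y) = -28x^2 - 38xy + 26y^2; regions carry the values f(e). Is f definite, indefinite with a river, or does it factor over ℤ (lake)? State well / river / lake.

D = b²−4ac = (-38)² − 4·(-28)·26 = 4356
D = 66² is a perfect square ⇒ form factors over ℤ ⇒ lakes

lake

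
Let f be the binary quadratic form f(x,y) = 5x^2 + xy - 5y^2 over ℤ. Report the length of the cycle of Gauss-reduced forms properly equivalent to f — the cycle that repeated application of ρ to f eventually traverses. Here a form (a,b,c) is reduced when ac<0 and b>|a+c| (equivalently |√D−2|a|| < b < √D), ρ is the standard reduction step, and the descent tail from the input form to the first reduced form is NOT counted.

D = 101, ⌊√D⌋ = 10
river: ρ → (-5,9,1)
river: ρ → (1,9,-5)
river: ρ → (-5,1,5)
river: ρ → (5,9,-1)
river: ρ → (-1,9,5)
river: ρ → (5,1,-5)
ρ-cycle length = 6 (tail of 0 descent steps not counted)

6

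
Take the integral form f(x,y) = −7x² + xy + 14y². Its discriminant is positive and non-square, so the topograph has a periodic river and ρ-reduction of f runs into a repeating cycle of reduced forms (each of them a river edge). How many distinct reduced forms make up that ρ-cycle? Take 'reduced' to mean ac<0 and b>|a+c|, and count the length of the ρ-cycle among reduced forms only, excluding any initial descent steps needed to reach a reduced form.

D = 393, ⌊√D⌋ = 19
descent: ρ → (14,-1,-7)
descent: ρ → (-7,15,6)  [lands on river]
river: ρ → (6,9,-13)
river: ρ → (-13,17,2)
river: ρ → (2,19,-4)
river: ρ → (-4,13,14)
river: ρ → (14,15,-3)
river: ρ → (-3,15,14)
river: ρ → (14,13,-4)
river: ρ → (-4,19,2)
river: ρ → (2,17,-13)
river: ρ → (-13,9,6)
river: ρ → (6,15,-7)
river: ρ → (-7,13,8)
river: ρ → (8,19,-1)
river: ρ → (-1,19,8)
river: ρ → (8,13,-7)
ρ-cycle length = 16 (tail of 2 descent steps not counted)

16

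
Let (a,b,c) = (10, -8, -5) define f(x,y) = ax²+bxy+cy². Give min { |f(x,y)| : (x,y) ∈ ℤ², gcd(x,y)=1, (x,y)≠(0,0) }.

descent: ρ → (-5,8,10)  [lands on river]
river: ρ → (10,12,-3)
river: ρ → (-3,12,10)
river: ρ → (10,8,-5)
river: ρ → (-5,12,6)
river: ρ → (6,12,-5)
closes: descent 1, river 6
min |a| on river = 3

3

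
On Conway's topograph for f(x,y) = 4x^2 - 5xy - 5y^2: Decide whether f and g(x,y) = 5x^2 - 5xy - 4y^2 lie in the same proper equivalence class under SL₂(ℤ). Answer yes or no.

D₁ = 105, D₂ = 105
river cycle of f (length 6): (-5, 5, 4), (4, 3, -6), (-6, 9, 1), (1, 9, -6), (-6, 3, 4), (4, 5, -5)
river cycle of g (length 6): (-4, 5, 5), (5, 5, -4), (-4, 3, 6), (6, 9, -1), (-1, 9, 6), (6, 3, -4)
cycles differ ⇒ inequivalent

no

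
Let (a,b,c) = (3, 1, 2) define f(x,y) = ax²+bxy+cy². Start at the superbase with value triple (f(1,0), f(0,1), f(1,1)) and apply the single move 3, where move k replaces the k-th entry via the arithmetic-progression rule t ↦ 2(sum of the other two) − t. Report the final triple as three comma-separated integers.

start (3,2,6) = (f(1,0),f(0,1),f(1,1))
replace slot 3: 2·(3+2) − 6 = 4 → (3,2,4)

3,2,4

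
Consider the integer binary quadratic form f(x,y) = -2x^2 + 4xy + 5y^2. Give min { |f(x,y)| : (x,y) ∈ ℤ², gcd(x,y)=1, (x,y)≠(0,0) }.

river: ρ → (5,6,-1)
river: ρ → (-1,6,5)
river: ρ → (5,4,-2)
river: ρ → (-2,4,5)
closes: descent 0, river 4
min |a| on river = 1

1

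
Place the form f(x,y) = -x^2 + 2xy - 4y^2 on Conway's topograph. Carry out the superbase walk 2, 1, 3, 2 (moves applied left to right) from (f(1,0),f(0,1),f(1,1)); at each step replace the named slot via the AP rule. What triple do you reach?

start (-1,-4,-3) = (f(1,0),f(0,1),f(1,1))
replace slot 2: 2·((-1)+(-3)) − (-4) = -4 → (-1,-4,-3)
replace slot 1: 2·((-4)+(-3)) − (-1) = -13 → (-13,-4,-3)
replace slot 3: 2·((-13)+(-4)) − (-3) = -31 → (-13,-4,-31)
replace slot 2: 2·((-13)+(-31)) − (-4) = -84 → (-13,-84,-31)

-13,-84,-31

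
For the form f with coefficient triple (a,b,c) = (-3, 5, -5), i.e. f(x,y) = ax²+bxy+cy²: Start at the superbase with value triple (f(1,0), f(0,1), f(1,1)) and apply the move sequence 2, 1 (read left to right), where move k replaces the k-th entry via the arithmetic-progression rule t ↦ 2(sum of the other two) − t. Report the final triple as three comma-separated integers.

start (-3,-5,-3) = (f(1,0),f(0,1),f(1,1))
replace slot 2: 2·((-3)+(-3)) − (-5) = -7 → (-3,-7,-3)
replace slot 1: 2·((-7)+(-3)) − (-3) = -17 → (-17,-7,-3)

-17,-7,-3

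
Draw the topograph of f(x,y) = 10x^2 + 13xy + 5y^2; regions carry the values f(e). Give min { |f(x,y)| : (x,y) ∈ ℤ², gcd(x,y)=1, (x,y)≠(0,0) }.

translate: b→-7 (≡13 mod 20), so (10,13,5)→(10,-7,2)
flip: (10,-7,2)→(2,7,10)
translate: b→-1 (≡7 mod 4), so (2,7,10)→(2,-1,4)
reduced (well bottom): (2,-1,4) with a≤c, −a<b≤a
well minimum = a = 2

2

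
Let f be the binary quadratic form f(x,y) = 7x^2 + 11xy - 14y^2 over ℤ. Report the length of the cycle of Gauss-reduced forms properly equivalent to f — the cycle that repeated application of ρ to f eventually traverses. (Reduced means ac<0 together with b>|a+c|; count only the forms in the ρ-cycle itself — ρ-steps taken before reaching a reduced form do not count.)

D = 513, ⌊√D⌋ = 22
river: ρ → (-14,17,4)
river: ρ → (4,15,-18)
river: ρ → (-18,21,1)
river: ρ → (1,21,-18)
river: ρ → (-18,15,4)
river: ρ → (4,17,-14)
river: ρ → (-14,11,7)
river: ρ → (7,17,-8)
river: ρ → (-8,15,9)
river: ρ → (9,21,-2)
river: ρ → (-2,19,19)
river: ρ → (19,19,-2)
river: ρ → (-2,21,9)
river: ρ → (9,15,-8)
river: ρ → (-8,17,7)
river: ρ → (7,11,-14)
ρ-cycle length = 16 (tail of 0 descent steps not counted)

16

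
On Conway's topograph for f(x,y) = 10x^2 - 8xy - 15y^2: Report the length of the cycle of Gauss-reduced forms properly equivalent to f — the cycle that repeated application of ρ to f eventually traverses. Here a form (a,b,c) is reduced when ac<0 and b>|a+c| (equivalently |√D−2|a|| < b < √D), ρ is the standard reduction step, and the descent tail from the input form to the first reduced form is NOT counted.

D = 664, ⌊√D⌋ = 25
descent: ρ → (-15,8,10)  [lands on river]
river: ρ → (10,12,-13)
river: ρ → (-13,14,9)
river: ρ → (9,22,-5)
river: ρ → (-5,18,17)
river: ρ → (17,16,-6)
river: ρ → (-6,20,11)
river: ρ → (11,24,-2)
river: ρ → (-2,24,11)
river: ρ → (11,20,-6)
river: ρ → (-6,16,17)
river: ρ → (17,18,-5)
river: ρ → (-5,22,9)
river: ρ → (9,14,-13)
river: ρ → (-13,12,10)
river: ρ → (10,8,-15)
river: ρ → (-15,22,3)
river: ρ → (3,20,-22)
river: ρ → (-22,24,1)
river: ρ → (1,24,-22)
river: ρ → (-22,20,3)
river: ρ → (3,22,-15)
ρ-cycle length = 22 (tail of 1 descent step not counted)

22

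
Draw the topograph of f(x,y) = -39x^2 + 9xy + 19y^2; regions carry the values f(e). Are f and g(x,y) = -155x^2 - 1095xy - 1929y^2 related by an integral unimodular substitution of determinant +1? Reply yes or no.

D₁ = 3045, D₂ = 3045
river cycle of f (length 8): (19, 29, -29), (-29, 29, 19), (19, 47, -11), (-11, 41, 31), (31, 21, -21), (-21, 21, 31), (31, 41, -11), (-11, 47, 19)
river cycle of g (length 8): (-29, 29, 19), (19, 47, -11), (-11, 41, 31), (31, 21, -21), (-21, 21, 31), (31, 41, -11), (-11, 47, 19), (19, 29, -29)
cycles coincide ⇒ equivalent

yes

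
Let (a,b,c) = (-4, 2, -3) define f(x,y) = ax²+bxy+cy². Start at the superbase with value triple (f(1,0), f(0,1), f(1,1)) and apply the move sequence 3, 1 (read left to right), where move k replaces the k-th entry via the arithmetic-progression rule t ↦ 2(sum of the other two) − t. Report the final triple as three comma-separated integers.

start (-4,-3,-5) = (f(1,0),f(0,1),f(1,1))
replace slot 3: 2·((-4)+(-3)) − (-5) = -9 → (-4,-3,-9)
replace slot 1: 2·((-3)+(-9)) − (-4) = -20 → (-20,-3,-9)

-20,-3,-9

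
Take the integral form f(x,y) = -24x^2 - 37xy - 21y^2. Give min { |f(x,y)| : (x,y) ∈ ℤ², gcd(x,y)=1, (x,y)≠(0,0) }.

translate: b→-11 (≡37 mod 48), so (24,37,21)→(24,-11,8)
flip: (24,-11,8)→(8,11,24)
translate: b→-5 (≡11 mod 16), so (8,11,24)→(8,-5,21)
reduced (well bottom): (8,-5,21) with a≤c, −a<b≤a
well minimum |f| = |-8| = 8 (negative-definite)

8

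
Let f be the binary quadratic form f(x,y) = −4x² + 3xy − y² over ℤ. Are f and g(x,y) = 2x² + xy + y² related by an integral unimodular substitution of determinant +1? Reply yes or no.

D₁ = -7, D₂ = -7
f is negative-definite; reduce −f:
−f: flip: (4,-3,1)→(1,3,4)
−f: translate: b→1 (≡3 mod 2), so (1,3,4)→(1,1,2)
−f: reduced (well bottom): (1,1,2) with a≤c, −a<b≤a
flip sign back: reduced form of f is (-1,-1,-2)
g: flip: (2,1,1)→(1,-1,2)
g: translate: b→1 (≡-1 mod 2), so (1,-1,2)→(1,1,2)
g: reduced (well bottom): (1,1,2) with a≤c, −a<b≤a
reduced forms (-1, -1, -2) vs (1, 1, 2) ⇒ inequivalent

no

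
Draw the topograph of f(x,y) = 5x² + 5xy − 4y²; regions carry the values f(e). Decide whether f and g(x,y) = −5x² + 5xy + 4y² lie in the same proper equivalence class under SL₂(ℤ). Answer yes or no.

D₁ = 105, D₂ = 105
river cycle of f (length 6): (-4, 3, 6), (6, 9, -1), (-1, 9, 6), (6, 3, -4), (-4, 5, 5), (5, 5, -4)
river cycle of g (length 6): (4, 3, -6), (-6, 9, 1), (1, 9, -6), (-6, 3, 4), (4, 5, -5), (-5, 5, 4)
cycles differ ⇒ inequivalent

no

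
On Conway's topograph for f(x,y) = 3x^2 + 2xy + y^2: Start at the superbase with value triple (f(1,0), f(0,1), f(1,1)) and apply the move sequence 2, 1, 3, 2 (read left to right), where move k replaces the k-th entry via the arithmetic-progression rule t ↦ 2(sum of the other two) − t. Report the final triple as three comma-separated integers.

start (3,1,6) = (f(1,0),f(0,1),f(1,1))
replace slot 2: 2·(3+6) − 1 = 17 → (3,17,6)
replace slot 1: 2·(17+6) − 3 = 43 → (43,17,6)
replace slot 3: 2·(43+17) − 6 = 114 → (43,17,114)
replace slot 2: 2·(43+114) − 17 = 297 → (43,297,114)

43,297,114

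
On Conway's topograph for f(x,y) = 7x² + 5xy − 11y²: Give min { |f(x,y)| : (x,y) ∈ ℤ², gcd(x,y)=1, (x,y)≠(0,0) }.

river: ρ → (-11,17,1)
river: ρ → (1,17,-11)
river: ρ → (-11,5,7)
river: ρ → (7,9,-9)
river: ρ → (-9,9,7)
river: ρ → (7,5,-11)
closes: descent 0, river 6
min |a| on river = 1

1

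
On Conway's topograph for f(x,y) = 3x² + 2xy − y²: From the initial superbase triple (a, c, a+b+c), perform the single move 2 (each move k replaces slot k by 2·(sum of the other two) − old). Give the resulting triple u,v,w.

start (3,-1,4) = (f(1,0),f(0,1),f(1,1))
replace slot 2: 2·(3+4) − (-1) = 15 → (3,15,4)

3,15,4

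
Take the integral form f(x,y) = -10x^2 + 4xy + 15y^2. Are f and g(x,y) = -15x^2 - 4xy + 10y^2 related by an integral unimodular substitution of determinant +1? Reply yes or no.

D₁ = 616, D₂ = 616
river cycle of f (length 10): (-10, 24, 1), (1, 24, -10), (-10, 16, 9), (9, 20, -6), (-6, 16, 15), (15, 14, -7), (-7, 14, 15), (15, 16, -6), (-6, 20, 9), (9, 16, -10)
river cycle of g (length 10): (10, 24, -1), (-1, 24, 10), (10, 16, -9), (-9, 20, 6), (6, 16, -15), (-15, 14, 7), (7, 14, -15), (-15, 16, 6), (6, 20, -9), (-9, 16, 10)
cycles differ ⇒ inequivalent

no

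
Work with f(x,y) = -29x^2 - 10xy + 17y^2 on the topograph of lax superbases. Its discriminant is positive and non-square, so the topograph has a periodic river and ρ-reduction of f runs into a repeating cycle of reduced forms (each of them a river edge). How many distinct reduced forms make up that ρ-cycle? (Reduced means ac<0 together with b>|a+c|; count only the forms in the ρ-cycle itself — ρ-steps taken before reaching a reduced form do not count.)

D = 2072, ⌊√D⌋ = 45
descent: ρ → (17,44,-2)  [lands on river]
river: ρ → (-2,44,17)
river: ρ → (17,24,-22)
river: ρ → (-22,20,19)
river: ρ → (19,18,-23)
river: ρ → (-23,28,14)
river: ρ → (14,28,-23)
river: ρ → (-23,18,19)
river: ρ → (19,20,-22)
river: ρ → (-22,24,17)
ρ-cycle length = 10 (tail of 1 descent step not counted)

10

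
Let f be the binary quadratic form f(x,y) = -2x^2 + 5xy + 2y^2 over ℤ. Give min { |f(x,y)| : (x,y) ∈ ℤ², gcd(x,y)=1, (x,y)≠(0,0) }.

river: ρ → (2,3,-4)
river: ρ → (-4,5,1)
river: ρ → (1,5,-4)
river: ρ → (-4,3,2)
river: ρ → (2,5,-2)
river: ρ → (-2,3,4)
river: ρ → (4,5,-1)
river: ρ → (-1,5,4)
river: ρ → (4,3,-2)
river: ρ → (-2,5,2)
closes: descent 0, river 10
min |a| on river = 1

1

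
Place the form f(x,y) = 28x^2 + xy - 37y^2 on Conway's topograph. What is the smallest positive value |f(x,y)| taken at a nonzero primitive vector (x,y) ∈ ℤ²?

descent: ρ → (-37,-1,28)
descent: ρ → (28,57,-8)  [lands on river]
river: ρ → (-8,55,35)
river: ρ → (35,15,-28)
river: ρ → (-28,41,22)
river: ρ → (22,47,-22)
river: ρ → (-22,41,28)
river: ρ → (28,15,-35)
river: ρ → (-35,55,8)
river: ρ → (8,57,-28)
river: ρ → (-28,55,10)
river: ρ → (10,45,-53)
river: ρ → (-53,61,2)
river: ρ → (2,63,-22)
river: ρ → (-22,25,40)
river: ρ → (40,55,-7)
river: ρ → (-7,57,32)
river: ρ → (32,7,-32)
river: ρ → (-32,57,7)
river: ρ → (7,55,-40)
river: ρ → (-40,25,22)
river: ρ → (22,63,-2)
river: ρ → (-2,61,53)
river: ρ → (53,45,-10)
river: ρ → (-10,55,28)
closes: descent 2, river 24
min |a| on river = 2

2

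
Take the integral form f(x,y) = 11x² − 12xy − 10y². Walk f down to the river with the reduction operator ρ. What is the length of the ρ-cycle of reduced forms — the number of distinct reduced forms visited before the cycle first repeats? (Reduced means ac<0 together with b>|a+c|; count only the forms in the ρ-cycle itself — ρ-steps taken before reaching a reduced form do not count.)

D = 584, ⌊√D⌋ = 24
descent: ρ → (-10,12,11)  [lands on river]
river: ρ → (11,10,-11)
river: ρ → (-11,12,10)
river: ρ → (10,8,-13)
river: ρ → (-13,18,5)
river: ρ → (5,22,-5)
river: ρ → (-5,18,13)
river: ρ → (13,8,-10)
ρ-cycle length = 8 (tail of 1 descent step not counted)

8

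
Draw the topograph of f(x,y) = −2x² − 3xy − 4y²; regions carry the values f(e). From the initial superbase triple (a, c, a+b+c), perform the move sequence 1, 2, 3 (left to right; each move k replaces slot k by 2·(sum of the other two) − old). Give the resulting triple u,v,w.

start (-2,-4,-9) = (f(1,0),f(0,1),f(1,1))
replace slot 1: 2·((-4)+(-9)) − (-2) = -24 → (-24,-4,-9)
replace slot 2: 2·((-24)+(-9)) − (-4) = -62 → (-24,-62,-9)
replace slot 3: 2·((-24)+(-62)) − (-9) = -163 → (-24,-62,-163)

-24,-62,-163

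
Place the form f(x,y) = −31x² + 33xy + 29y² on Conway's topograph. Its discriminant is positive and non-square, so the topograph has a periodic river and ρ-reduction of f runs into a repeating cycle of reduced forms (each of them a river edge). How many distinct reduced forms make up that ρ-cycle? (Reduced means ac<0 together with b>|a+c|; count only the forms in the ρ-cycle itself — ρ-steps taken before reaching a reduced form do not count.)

D = 4685, ⌊√D⌋ = 68
river: ρ → (29,25,-35)
river: ρ → (-35,45,19)
river: ρ → (19,31,-49)
river: ρ → (-49,67,1)
river: ρ → (1,67,-49)
river: ρ → (-49,31,19)
river: ρ → (19,45,-35)
river: ρ → (-35,25,29)
river: ρ → (29,33,-31)
river: ρ → (-31,29,31)
river: ρ → (31,33,-29)
river: ρ → (-29,25,35)
river: ρ → (35,45,-19)
river: ρ → (-19,31,49)
river: ρ → (49,67,-1)
river: ρ → (-1,67,49)
river: ρ → (49,31,-19)
river: ρ → (-19,45,35)
river: ρ → (35,25,-29)
river: ρ → (-29,33,31)
river: ρ → (31,29,-31)
river: ρ → (-31,33,29)
ρ-cycle length = 22 (tail of 0 descent steps not counted)

22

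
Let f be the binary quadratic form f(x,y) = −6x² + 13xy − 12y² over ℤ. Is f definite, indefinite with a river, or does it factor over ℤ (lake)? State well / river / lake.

D = b²−4ac = 13² − 4·(-6)·(-12) = -119
D < 0 ⇒ definite ⇒ every region one sign ⇒ single well

well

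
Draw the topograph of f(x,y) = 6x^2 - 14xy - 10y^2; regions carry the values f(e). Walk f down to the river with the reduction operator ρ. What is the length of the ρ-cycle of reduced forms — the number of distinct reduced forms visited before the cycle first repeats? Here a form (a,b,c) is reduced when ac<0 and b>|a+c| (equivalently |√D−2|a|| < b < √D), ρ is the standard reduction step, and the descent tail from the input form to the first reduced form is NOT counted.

D = 436, ⌊√D⌋ = 20
descent: ρ → (-10,14,6)  [lands on river]
river: ρ → (6,10,-14)
river: ρ → (-14,18,2)
river: ρ → (2,18,-14)
river: ρ → (-14,10,6)
river: ρ → (6,14,-10)
river: ρ → (-10,6,10)
river: ρ → (10,14,-6)
river: ρ → (-6,10,14)
river: ρ → (14,18,-2)
river: ρ → (-2,18,14)
river: ρ → (14,10,-6)
river: ρ → (-6,14,10)
river: ρ → (10,6,-10)
ρ-cycle length = 14 (tail of 1 descent step not counted)

14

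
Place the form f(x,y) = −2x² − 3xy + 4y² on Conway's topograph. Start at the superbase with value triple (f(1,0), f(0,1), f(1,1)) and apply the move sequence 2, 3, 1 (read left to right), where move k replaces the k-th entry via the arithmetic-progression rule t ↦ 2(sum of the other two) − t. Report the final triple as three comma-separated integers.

start (-2,4,-1) = (f(1,0),f(0,1),f(1,1))
replace slot 2: 2·((-2)+(-1)) − 4 = -10 → (-2,-10,-1)
replace slot 3: 2·((-2)+(-10)) − (-1) = -23 → (-2,-10,-23)
replace slot 1: 2·((-10)+(-23)) − (-2) = -64 → (-64,-10,-23)

-64,-10,-23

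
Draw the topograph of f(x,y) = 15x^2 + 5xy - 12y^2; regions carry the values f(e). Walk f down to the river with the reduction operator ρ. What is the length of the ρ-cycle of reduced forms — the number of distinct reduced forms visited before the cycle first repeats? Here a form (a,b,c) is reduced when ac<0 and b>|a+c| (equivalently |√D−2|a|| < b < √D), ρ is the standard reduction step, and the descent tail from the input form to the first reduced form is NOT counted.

D = 745, ⌊√D⌋ = 27
river: ρ → (-12,19,8)
river: ρ → (8,13,-18)
river: ρ → (-18,23,3)
river: ρ → (3,25,-10)
river: ρ → (-10,15,13)
river: ρ → (13,11,-12)
river: ρ → (-12,13,12)
river: ρ → (12,11,-13)
river: ρ → (-13,15,10)
river: ρ → (10,25,-3)
river: ρ → (-3,23,18)
river: ρ → (18,13,-8)
river: ρ → (-8,19,12)
river: ρ → (12,5,-15)
river: ρ → (-15,25,2)
river: ρ → (2,27,-2)
river: ρ → (-2,25,15)
river: ρ → (15,5,-12)
ρ-cycle length = 18 (tail of 0 descent steps not counted)

18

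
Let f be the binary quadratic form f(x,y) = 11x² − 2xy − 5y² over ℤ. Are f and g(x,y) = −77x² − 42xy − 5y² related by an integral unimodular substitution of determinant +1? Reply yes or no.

D₁ = 224, D₂ = 224
river cycle of f (length 4): (-5, 12, 4), (4, 12, -5), (-5, 8, 8), (8, 8, -5)
river cycle of g (length 4): (-5, 12, 4), (4, 12, -5), (-5, 8, 8), (8, 8, -5)
cycles coincide ⇒ equivalent

yes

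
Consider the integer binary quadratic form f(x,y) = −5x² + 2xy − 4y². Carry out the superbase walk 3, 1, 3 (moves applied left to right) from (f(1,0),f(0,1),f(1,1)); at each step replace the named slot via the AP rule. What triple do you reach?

start (-5,-4,-7) = (f(1,0),f(0,1),f(1,1))
replace slot 3: 2·((-5)+(-4)) − (-7) = -11 → (-5,-4,-11)
replace slot 1: 2·((-4)+(-11)) − (-5) = -25 → (-25,-4,-11)
replace slot 3: 2·((-25)+(-4)) − (-11) = -47 → (-25,-4,-47)

-25,-4,-47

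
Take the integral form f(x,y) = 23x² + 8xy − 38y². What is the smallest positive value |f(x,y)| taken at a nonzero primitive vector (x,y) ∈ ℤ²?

descent: ρ → (-38,-8,23)
descent: ρ → (23,54,-7)  [lands on river]
river: ρ → (-7,58,7)
river: ρ → (7,54,-23)
river: ρ → (-23,38,23)
closes: descent 2, river 4
min |a| on river = 7

7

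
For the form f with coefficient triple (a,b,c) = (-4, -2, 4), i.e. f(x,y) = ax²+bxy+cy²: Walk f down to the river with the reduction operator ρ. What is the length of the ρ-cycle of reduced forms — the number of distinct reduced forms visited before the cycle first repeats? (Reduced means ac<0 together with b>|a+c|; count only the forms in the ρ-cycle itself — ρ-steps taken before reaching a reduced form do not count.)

D = 68, ⌊√D⌋ = 8
descent: ρ → (4,2,-4)  [lands on river]
river: ρ → (-4,6,2)
river: ρ → (2,6,-4)
river: ρ → (-4,2,4)
river: ρ → (4,6,-2)
river: ρ → (-2,6,4)
ρ-cycle length = 6 (tail of 1 descent step not counted)

6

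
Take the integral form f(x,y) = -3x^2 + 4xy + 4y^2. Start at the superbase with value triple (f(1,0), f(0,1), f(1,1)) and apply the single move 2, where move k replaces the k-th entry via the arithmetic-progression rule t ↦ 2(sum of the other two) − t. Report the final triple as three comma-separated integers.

start (-3,4,5) = (f(1,0),f(0,1),f(1,1))
replace slot 2: 2·((-3)+5) − 4 = 0 → (-3,0,5)

-3,0,5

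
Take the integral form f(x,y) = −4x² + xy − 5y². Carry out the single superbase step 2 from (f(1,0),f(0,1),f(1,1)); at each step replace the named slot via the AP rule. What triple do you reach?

start (-4,-5,-8) = (f(1,0),f(0,1),f(1,1))
replace slot 2: 2·((-4)+(-8)) − (-5) = -19 → (-4,-19,-8)

-4,-19,-8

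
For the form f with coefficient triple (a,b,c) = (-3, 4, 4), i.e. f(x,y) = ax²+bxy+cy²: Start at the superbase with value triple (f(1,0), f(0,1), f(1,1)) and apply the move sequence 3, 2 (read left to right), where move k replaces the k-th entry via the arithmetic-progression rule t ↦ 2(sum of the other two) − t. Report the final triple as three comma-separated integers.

start (-3,4,5) = (f(1,0),f(0,1),f(1,1))
replace slot 3: 2·((-3)+4) − 5 = -3 → (-3,4,-3)
replace slot 2: 2·((-3)+(-3)) − 4 = -16 → (-3,-16,-3)

-3,-16,-3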